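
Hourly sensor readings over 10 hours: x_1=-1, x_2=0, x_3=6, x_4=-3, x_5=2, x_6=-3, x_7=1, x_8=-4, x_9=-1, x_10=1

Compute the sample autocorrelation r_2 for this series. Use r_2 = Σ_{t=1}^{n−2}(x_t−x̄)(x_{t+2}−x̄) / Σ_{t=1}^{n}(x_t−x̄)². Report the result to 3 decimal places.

Mean x̄ = (-1 + 0 + 6 − 3 + 2 − 3 + 1 − 4 − 1 + 1)/10 = -0.2000
Numerator Σ_{t=1}^{8}(x_t−x̄)(x_{t+2}−x̄) = 23.7200
Denominator Σ(x_t−x̄)² = 77.6000
r_2 = 23.7200 / 77.6000 = 0.306

0.306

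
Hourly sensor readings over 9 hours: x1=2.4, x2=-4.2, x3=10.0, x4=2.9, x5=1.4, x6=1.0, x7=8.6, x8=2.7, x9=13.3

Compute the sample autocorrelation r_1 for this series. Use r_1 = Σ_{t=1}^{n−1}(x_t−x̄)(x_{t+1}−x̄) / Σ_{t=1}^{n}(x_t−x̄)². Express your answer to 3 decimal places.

-0.270

Mean x̄ = (2.4 − 4.2 + 10.0 + 2.9 + 1.4 + 1.0 + 8.6 + 2.7 + 13.3)/9 = 4.2333
Numerator Σ_{t=1}^{8}(x_t−x̄)(x_{t+1}−x̄) = -62.6378
Denominator Σ(x_t−x̄)² = 231.6200
r_1 = -62.6378 / 231.6200 = -0.270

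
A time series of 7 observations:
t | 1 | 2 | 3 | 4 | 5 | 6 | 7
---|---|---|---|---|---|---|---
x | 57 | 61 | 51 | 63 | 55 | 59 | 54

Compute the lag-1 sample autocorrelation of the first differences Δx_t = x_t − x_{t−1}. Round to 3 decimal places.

-0.851

First differences Δx: 4, -10, 12, -8, 4, -5
Mean of differences = -0.5000
Numerator Σ(Δx_t−Δx̄)(Δx_{t+1}−Δx̄) = -309.2500
Denominator Σ(Δx_t−Δx̄)² = 363.5000
r_1(Δx) = -309.2500 / 363.5000 = -0.851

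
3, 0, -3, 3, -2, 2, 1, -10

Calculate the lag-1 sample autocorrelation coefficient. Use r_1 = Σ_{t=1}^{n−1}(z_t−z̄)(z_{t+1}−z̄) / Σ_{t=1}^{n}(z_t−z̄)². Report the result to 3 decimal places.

-0.204

Mean z̄ = (3 + 0 − 3 + 3 − 2 + 2 + 1 − 10)/8 = -0.7500
Deviations from mean: 3.7500, 0.7500, -2.2500, 3.7500, -1.2500, 2.7500, 1.7500, -9.2500
Σ(z_t−z̄)(z_{t+1}−z̄) = (2.8125) + (-1.6875) + (-8.4375) + (-4.6875) + (-3.4375) + (4.8125) + (-16.1875) = -26.8125
Denominator Σ(z_t−z̄)² = 131.5000
r_1 = -26.8125 / 131.5000 = -0.204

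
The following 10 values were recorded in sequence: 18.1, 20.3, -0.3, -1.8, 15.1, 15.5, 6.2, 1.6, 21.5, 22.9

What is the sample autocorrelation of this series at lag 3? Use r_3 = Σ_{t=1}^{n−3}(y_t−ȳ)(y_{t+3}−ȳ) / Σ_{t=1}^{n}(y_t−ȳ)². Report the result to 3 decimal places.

-0.103

Mean ȳ = (18.1 + 20.3 − 0.3 − 1.8 + 15.1 + 15.5 + 6.2 + 1.6 + 21.5 + 22.9)/10 = 11.9100
Σ(y_t−ȳ)(y_{t+3}−ȳ) = (-84.8649) + (26.7641) + (-43.8339) + (78.2841) + (-32.8889) + (34.4281) + (-62.7529) = -84.8643
Denominator Σ(y_t−ȳ)² = 820.4690
r_3 = -84.8643 / 820.4690 = -0.103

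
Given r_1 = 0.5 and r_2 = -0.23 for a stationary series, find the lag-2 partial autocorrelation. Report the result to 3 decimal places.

φ_{22} = (r_2 − r_1²) / (1 − r_1²)
r_1² = (0.5)² = 0.25
Numerator = -0.23 − 0.2500 = -0.4800; denominator = 1 − 0.2500 = 0.7500
φ_{22} = -0.4800 / 0.7500 = -0.640

-0.640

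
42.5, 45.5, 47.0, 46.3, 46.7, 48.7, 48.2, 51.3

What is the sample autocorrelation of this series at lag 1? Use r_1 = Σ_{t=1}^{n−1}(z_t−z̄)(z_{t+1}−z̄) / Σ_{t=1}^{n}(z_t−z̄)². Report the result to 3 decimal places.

Mean z̄ = (42.5 + 45.5 + 47.0 + 46.3 + 46.7 + 48.7 + 48.2 + 51.3)/8 = 47.0250
Deviations from mean: -4.5250, -1.5250, -0.0250, -0.7250, -0.3250, 1.6750, 1.1750, 4.2750
Numerator Σ_{t=1}^{7}(z_t−z̄)(z_{t+1}−z̄) = 13.6394
Denominator Σ(z_t−z̄)² = 45.8950
r_1 = 13.6394 / 45.8950 = 0.297

0.297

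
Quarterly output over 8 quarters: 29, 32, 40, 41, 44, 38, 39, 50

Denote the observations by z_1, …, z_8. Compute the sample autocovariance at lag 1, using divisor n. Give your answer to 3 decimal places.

8.748

Mean z̄ = (29 + 32 + 40 + 41 + 44 + 38 + 39 + 50)/8 = 39.1250
Deviations: -10.1250, -7.1250, 0.8750, 1.8750, 4.8750, -1.1250, -0.1250, 10.8750
Σ_{t=1}^{7}(z_t−z̄)(z_{t+1}−z̄) = 69.9844
γ_1 = 69.9844 / 8 = 8.748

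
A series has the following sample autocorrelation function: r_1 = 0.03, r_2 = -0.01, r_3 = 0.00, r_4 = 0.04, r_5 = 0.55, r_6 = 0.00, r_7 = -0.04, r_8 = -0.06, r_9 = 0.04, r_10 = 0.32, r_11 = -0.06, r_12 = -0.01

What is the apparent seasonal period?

5

The largest autocorrelation is r_5 = 0.55, with a weaker echo at lag 10 (0.32); the remaining lags stay at or below 0.04.
The dominant spike at lag 5 indicates a seasonal period of 5.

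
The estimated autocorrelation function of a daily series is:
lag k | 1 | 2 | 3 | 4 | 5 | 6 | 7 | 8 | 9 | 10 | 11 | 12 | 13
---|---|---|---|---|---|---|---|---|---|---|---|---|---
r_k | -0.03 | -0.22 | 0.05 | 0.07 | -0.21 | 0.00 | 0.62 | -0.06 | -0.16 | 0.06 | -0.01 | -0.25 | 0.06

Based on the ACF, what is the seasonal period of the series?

The largest autocorrelation is r_7 = 0.62; the remaining lags stay at or below 0.07.
The dominant spike at lag 7 indicates a seasonal period of 7.

7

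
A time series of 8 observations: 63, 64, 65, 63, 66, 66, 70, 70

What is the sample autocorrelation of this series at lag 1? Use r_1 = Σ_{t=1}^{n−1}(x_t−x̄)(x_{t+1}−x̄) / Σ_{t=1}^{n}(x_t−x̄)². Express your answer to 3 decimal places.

Mean x̄ = (63 + 64 + 65 + 63 + 66 + 66 + 70 + 70)/8 = 65.8750
Deviations from mean: -2.8750, -1.8750, -0.8750, -2.8750, 0.1250, 0.1250, 4.1250, 4.1250
Numerator Σ_{t=1}^{7}(x_t−x̄)(x_{t+1}−x̄) = 26.7344
Denominator Σ(x_t−x̄)² = 54.8750
r_1 = 26.7344 / 54.8750 = 0.487

0.487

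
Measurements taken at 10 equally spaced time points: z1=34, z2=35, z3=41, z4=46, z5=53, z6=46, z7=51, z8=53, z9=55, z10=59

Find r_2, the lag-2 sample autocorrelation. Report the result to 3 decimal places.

Mean z̄ = (34 + 35 + 41 + 46 + 53 + 46 + 51 + 53 + 55 + 59)/10 = 47.3000
Numerator Σ_{t=1}^{8}(z_t−z̄)(z_{t+2}−z̄) = 174.4200
Denominator Σ(z_t−z̄)² = 646.1000
r_2 = 174.4200 / 646.1000 = 0.270

0.270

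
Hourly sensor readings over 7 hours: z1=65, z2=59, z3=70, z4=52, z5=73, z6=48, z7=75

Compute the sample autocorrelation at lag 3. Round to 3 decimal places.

-0.452

Mean z̄ = (65 + 59 + 70 + 52 + 73 + 48 + 75)/7 = 63.1429
Deviations from mean: 1.8571, -4.1429, 6.8571, -11.1429, 9.8571, -15.1429, 11.8571
Numerator Σ_{t=1}^{4}(z_t−z̄)(z_{t+3}−z̄) = -297.4898
Denominator Σ(z_t−z̄)² = 658.8571
r_3 = -297.4898 / 658.8571 = -0.452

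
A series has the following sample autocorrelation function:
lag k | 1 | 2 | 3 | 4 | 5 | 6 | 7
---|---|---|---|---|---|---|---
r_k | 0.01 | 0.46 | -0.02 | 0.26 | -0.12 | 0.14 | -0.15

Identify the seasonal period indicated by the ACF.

The largest autocorrelation is r_2 = 0.46, with a weaker echo at lag 4 (0.26); the remaining lags stay at or below 0.14.
The dominant spike at lag 2 indicates a seasonal period of 2.

2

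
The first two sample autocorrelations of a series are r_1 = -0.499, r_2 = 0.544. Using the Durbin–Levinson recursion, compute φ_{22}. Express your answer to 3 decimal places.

0.393

φ_{22} = (r_2 − r_1²) / (1 − r_1²)
r_1² = (-0.499)² = 0.249001
Numerator = 0.544 − 0.2490 = 0.2950; denominator = 1 − 0.2490 = 0.7510
φ_{22} = 0.2950 / 0.7510 = 0.393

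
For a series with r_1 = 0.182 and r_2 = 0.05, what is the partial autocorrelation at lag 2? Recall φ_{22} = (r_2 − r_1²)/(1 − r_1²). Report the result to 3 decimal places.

0.017

φ_{22} = (r_2 − r_1²) / (1 − r_1²)
r_1² = (0.182)² = 0.033124
Numerator = 0.05 − 0.0331 = 0.0169; denominator = 1 − 0.0331 = 0.9669
φ_{22} = 0.0169 / 0.9669 = 0.017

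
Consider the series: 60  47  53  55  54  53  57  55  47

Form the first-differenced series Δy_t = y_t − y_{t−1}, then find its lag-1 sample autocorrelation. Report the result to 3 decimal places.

-0.192

First differences Δy: -13, 6, 2, -1, -1, 4, -2, -8
Mean of differences = -1.6250
Numerator Σ(Δy_t−Δȳ)(Δy_{t+1}−Δȳ) = -52.6406
Denominator Σ(Δy_t−Δȳ)² = 273.8750
r_1(Δy) = -52.6406 / 273.8750 = -0.192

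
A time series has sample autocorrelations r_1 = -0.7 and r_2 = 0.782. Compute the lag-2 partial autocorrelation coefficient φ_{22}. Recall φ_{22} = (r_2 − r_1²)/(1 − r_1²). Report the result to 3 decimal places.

0.573

φ_{22} = (r_2 − r_1²) / (1 − r_1²)
r_1² = (-0.7)² = 0.49
Numerator = 0.782 − 0.4900 = 0.2920; denominator = 1 − 0.4900 = 0.5100
φ_{22} = 0.2920 / 0.5100 = 0.573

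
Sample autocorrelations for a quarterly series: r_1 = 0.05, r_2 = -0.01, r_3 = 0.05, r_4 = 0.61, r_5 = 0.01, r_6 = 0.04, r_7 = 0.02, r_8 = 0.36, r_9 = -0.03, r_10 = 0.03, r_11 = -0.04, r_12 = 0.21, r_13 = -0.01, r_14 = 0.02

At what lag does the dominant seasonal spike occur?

4

The largest autocorrelation is r_4 = 0.61, with weaker echoes at lags 8 (0.36) and 12 (0.21); the remaining lags stay at or below 0.05.
The dominant spike at lag 4 indicates a seasonal period of 4.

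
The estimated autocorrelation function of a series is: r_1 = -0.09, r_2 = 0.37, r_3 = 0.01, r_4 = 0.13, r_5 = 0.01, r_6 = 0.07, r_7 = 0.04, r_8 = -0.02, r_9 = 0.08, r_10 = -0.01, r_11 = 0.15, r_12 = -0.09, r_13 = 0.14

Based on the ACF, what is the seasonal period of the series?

2

The largest autocorrelation is r_2 = 0.37; the remaining lags stay at or below 0.15.
The dominant spike at lag 2 indicates a seasonal period of 2.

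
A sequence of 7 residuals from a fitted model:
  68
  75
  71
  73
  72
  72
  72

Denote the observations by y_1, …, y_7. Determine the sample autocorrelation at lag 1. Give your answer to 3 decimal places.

Mean ȳ = (68 + 75 + 71 + 73 + 72 + 72 + 72)/7 = 71.8571
Σ(y_t−ȳ)(y_{t+1}−ȳ) = (-12.1224) + (-2.6939) + (-0.9796) + (0.1633) + (0.0204) + (0.0204) = -15.5918
Denominator Σ(y_t−ȳ)² = 26.8571
r_1 = -15.5918 / 26.8571 = -0.581

-0.581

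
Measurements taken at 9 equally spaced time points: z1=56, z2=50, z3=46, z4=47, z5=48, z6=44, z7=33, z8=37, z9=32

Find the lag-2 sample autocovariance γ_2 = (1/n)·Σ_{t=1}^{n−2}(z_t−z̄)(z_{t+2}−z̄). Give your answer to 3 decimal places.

15.235

Mean z̄ = (56 + 50 + 46 + 47 + 48 + 44 + 33 + 37 + 32)/9 = 43.6667
Σ_{t=1}^{7}(z_t−z̄)(z_{t+2}−z̄) = 137.1111
γ_2 = 137.1111 / 9 = 15.235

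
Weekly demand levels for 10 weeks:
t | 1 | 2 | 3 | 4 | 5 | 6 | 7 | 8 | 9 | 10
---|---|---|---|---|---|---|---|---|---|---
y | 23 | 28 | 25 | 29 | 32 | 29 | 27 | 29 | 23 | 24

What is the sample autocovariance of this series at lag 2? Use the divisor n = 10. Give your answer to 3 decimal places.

0.288

Mean ȳ = (23 + 28 + 25 + 29 + 32 + 29 + 27 + 29 + 23 + 24)/10 = 26.9000
Σ_{t=1}^{8}(y_t−ȳ)(y_{t+2}−ȳ) = 2.8800
γ_2 = 2.8800 / 10 = 0.288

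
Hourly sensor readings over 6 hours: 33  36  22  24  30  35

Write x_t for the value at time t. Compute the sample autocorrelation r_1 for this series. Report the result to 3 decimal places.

Mean x̄ = (33 + 36 + 22 + 24 + 30 + 35)/6 = 30.0000
Σ(x_t−x̄)(x_{t+1}−x̄) = (18.0000) + (-48.0000) + (48.0000) + (0.0000) + (0.0000) = 18.0000
Denominator Σ(x_t−x̄)² = 170.0000
r_1 = 18.0000 / 170.0000 = 0.106

0.106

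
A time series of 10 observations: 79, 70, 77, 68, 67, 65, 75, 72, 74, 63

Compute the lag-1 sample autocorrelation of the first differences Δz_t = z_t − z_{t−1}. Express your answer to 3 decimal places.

-0.448

First differences Δz: -9, 7, -9, -1, -2, 10, -3, 2, -11
Mean of differences = -1.7778
Numerator Σ(Δz_t−Δz̄)(Δz_{t+1}−Δz̄) = -189.0494
Denominator Σ(Δz_t−Δz̄)² = 421.5556
r_1(Δz) = -189.0494 / 421.5556 = -0.448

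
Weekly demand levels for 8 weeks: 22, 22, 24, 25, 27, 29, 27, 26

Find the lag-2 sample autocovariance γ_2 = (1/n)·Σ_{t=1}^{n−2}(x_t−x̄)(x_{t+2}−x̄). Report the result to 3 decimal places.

0.953

Mean x̄ = (22 + 22 + 24 + 25 + 27 + 29 + 27 + 26)/8 = 25.2500
Σ_{t=1}^{6}(x_t−x̄)(x_{t+2}−x̄) = 7.6250
γ_2 = 7.6250 / 8 = 0.953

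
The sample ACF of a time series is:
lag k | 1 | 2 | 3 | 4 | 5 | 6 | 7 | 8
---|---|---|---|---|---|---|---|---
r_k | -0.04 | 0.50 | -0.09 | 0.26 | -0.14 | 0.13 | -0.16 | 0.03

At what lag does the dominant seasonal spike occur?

2

The largest autocorrelation is r_2 = 0.50, with a weaker echo at lag 4 (0.26); the remaining lags stay at or below 0.13.
The dominant spike at lag 2 indicates a seasonal period of 2.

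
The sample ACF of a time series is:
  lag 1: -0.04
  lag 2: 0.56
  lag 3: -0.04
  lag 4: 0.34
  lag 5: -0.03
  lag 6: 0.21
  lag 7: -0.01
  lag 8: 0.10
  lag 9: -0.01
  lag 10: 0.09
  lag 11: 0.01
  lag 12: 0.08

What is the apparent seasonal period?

The largest autocorrelation is r_2 = 0.56, with weaker echoes at lags 4 (0.34) and 6 (0.21); the remaining lags stay at or below 0.10.
The dominant spike at lag 2 indicates a seasonal period of 2.

2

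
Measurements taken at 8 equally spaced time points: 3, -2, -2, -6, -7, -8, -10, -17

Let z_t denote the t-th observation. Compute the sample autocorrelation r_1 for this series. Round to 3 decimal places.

Mean z̄ = (3 − 2 − 2 − 6 − 7 − 8 − 10 − 17)/8 = -6.1250
Σ(z_t−z̄)(z_{t+1}−z̄) = (37.6406) + (17.0156) + (0.5156) + (-0.1094) + (1.6406) + (7.2656) + (42.1406) = 106.1094
Denominator Σ(z_t−z̄)² = 254.8750
r_1 = 106.1094 / 254.8750 = 0.416

0.416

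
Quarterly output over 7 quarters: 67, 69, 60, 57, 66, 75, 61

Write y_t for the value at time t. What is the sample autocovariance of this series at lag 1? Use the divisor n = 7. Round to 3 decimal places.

Mean ȳ = (67 + 69 + 60 + 57 + 66 + 75 + 61)/7 = 65.0000
Deviations: 2.0000, 4.0000, -5.0000, -8.0000, 1.0000, 10.0000, -4.0000
Σ_{t=1}^{6}(y_t−ȳ)(y_{t+1}−ȳ) = -10.0000
γ_1 = -10.0000 / 7 = -1.429

-1.429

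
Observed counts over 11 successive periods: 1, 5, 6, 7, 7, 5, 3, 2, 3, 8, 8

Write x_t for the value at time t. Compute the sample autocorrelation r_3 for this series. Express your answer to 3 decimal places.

-0.550

Mean x̄ = (1 + 5 + 6 + 7 + 7 + 5 + 3 + 2 + 3 + 8 + 8)/11 = 5.0000
Numerator Σ_{t=1}^{8}(x_t−x̄)(x_{t+3}−x̄) = -33.0000
Denominator Σ(x_t−x̄)² = 60.0000
r_3 = -33.0000 / 60.0000 = -0.550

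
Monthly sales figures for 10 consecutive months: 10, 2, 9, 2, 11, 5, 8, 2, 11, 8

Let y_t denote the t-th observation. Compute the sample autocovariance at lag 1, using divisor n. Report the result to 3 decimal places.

Mean ȳ = (10 + 2 + 9 + 2 + 11 + 5 + 8 + 2 + 11 + 8)/10 = 6.8000
Σ_{t=1}^{9}(y_t−ȳ)(y_{t+1}−ȳ) = -87.2400
γ_1 = -87.2400 / 10 = -8.724

-8.724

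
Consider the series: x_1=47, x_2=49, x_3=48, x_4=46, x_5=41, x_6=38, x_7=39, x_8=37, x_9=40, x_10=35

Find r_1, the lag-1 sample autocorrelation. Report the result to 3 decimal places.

0.661

Mean x̄ = (47 + 49 + 48 + 46 + 41 + 38 + 39 + 37 + 40 + 35)/10 = 42.0000
Numerator Σ_{t=1}^{9}(x_t−x̄)(x_{t+1}−x̄) = 152.0000
Denominator Σ(x_t−x̄)² = 230.0000
r_1 = 152.0000 / 230.0000 = 0.661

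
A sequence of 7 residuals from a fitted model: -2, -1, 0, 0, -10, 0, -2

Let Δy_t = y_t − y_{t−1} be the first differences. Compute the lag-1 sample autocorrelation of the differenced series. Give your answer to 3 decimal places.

First differences Δy: 1, 1, 0, -10, 10, -2
Mean of differences = 0.0000
Numerator Σ(Δy_t−Δȳ)(Δy_{t+1}−Δȳ) = -119.0000
Denominator Σ(Δy_t−Δȳ)² = 206.0000
r_1(Δy) = -119.0000 / 206.0000 = -0.578

-0.578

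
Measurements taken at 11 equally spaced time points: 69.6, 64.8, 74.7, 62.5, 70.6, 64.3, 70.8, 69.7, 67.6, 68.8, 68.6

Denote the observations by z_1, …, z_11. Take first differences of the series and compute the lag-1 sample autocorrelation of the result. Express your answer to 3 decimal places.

First differences Δz: -4.8, 9.9, -12.2, 8.1, -6.3, 6.5, -1.1, -2.1, 1.2, -0.2
Mean of differences = -0.1000
Numerator Σ(Δz_t−Δz̄)(Δz_{t+1}−Δz̄) = -366.3100
Denominator Σ(Δz_t−Δz̄)² = 424.4400
r_1(Δz) = -366.3100 / 424.4400 = -0.863

-0.863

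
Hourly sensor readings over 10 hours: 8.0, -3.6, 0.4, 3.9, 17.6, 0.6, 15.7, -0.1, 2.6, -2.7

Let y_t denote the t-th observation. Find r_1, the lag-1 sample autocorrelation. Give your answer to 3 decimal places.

-0.257

Mean ȳ = (8.0 − 3.6 + 0.4 + 3.9 + 17.6 + 0.6 + 15.7 − 0.1 + 2.6 − 2.7)/10 = 4.2400
Numerator Σ_{t=1}^{9}(y_t−ȳ)(y_{t+1}−ȳ) = -124.1916
Denominator Σ(y_t−ȳ)² = 483.2240
r_1 = -124.1916 / 483.2240 = -0.257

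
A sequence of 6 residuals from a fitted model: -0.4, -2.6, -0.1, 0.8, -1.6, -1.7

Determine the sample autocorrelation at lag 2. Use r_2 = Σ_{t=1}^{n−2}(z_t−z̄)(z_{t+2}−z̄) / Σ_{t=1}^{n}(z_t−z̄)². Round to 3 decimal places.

Mean z̄ = (-0.4 − 2.6 − 0.1 + 0.8 − 1.6 − 1.7)/6 = -0.9333
Deviations from mean: 0.5333, -1.6667, 0.8333, 1.7333, -0.6667, -0.7667
Σ(z_t−z̄)(z_{t+2}−z̄) = (0.4444) + (-2.8889) + (-0.5556) + (-1.3289) = -4.3289
Denominator Σ(z_t−z̄)² = 7.7933
r_2 = -4.3289 / 7.7933 = -0.555

-0.555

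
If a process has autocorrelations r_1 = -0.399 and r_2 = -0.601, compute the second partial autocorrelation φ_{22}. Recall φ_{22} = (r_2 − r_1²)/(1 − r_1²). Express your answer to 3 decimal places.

φ_{22} = (r_2 − r_1²) / (1 − r_1²)
r_1² = (-0.399)² = 0.159201
Numerator = -0.601 − 0.1592 = -0.7602; denominator = 1 − 0.1592 = 0.8408
φ_{22} = -0.7602 / 0.8408 = -0.904

-0.904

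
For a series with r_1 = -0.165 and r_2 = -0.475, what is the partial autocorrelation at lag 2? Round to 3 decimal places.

φ_{22} = (r_2 − r_1²) / (1 − r_1²)
r_1² = (-0.165)² = 0.027225
Numerator = -0.475 − 0.0272 = -0.5022; denominator = 1 − 0.0272 = 0.9728
φ_{22} = -0.5022 / 0.9728 = -0.516

-0.516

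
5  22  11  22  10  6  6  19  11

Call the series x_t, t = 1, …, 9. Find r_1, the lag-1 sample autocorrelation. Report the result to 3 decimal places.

-0.311

Mean x̄ = (5 + 22 + 11 + 22 + 10 + 6 + 6 + 19 + 11)/9 = 12.4444
Numerator Σ_{t=1}^{8}(x_t−x̄)(x_{t+1}−x̄) = -116.5309
Denominator Σ(x_t−x̄)² = 374.2222
r_1 = -116.5309 / 374.2222 = -0.311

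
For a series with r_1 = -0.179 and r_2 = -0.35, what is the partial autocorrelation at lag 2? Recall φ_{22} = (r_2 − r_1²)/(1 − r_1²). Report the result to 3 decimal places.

-0.395

φ_{22} = (r_2 − r_1²) / (1 − r_1²)
r_1² = (-0.179)² = 0.032041
Numerator = -0.35 − 0.0320 = -0.3820; denominator = 1 − 0.0320 = 0.9680
φ_{22} = -0.3820 / 0.9680 = -0.395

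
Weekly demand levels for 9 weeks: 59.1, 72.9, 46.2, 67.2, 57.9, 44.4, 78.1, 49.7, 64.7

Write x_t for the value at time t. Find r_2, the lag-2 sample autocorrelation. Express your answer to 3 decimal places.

0.206

Mean x̄ = (59.1 + 72.9 + 46.2 + 67.2 + 57.9 + 44.4 + 78.1 + 49.7 + 64.7)/9 = 60.0222
Σ(x_t−x̄)(x_{t+2}−x̄) = (12.7472) + (92.4338) + (29.3338) + (-112.1328) + (-38.3651) + (161.2560) + (84.5638) = 229.8368
Denominator Σ(x_t−x̄)² = 1113.0556
r_2 = 229.8368 / 1113.0556 = 0.206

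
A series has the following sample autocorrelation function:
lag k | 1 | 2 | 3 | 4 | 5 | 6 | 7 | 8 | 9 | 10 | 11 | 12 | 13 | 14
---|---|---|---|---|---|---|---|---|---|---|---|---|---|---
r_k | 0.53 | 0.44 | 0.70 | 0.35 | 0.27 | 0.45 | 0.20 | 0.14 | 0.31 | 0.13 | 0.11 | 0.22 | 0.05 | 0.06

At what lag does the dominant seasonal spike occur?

The largest autocorrelation is r_3 = 0.70; the remaining lags stay at or below 0.53. The elevated value at lag 1 (0.53), dropping to 0.44 at lag 2, reflects decaying short-term dependence rather than seasonality.
The dominant spike at lag 3 indicates a seasonal period of 3.

3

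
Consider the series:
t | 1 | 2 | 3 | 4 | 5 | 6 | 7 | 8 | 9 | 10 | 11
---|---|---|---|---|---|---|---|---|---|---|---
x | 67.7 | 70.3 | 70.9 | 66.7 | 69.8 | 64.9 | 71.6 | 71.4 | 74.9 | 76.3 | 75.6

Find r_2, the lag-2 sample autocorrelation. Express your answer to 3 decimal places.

0.362

Mean x̄ = (67.7 + 70.3 + 70.9 + 66.7 + 69.8 + 64.9 + 71.6 + 71.4 + 74.9 + 76.3 + 75.6)/11 = 70.9182
Numerator Σ_{t=1}^{9}(x_t−x̄)(x_{t+2}−x̄) = 48.3602
Denominator Σ(x_t−x̄)² = 133.4364
r_2 = 48.3602 / 133.4364 = 0.362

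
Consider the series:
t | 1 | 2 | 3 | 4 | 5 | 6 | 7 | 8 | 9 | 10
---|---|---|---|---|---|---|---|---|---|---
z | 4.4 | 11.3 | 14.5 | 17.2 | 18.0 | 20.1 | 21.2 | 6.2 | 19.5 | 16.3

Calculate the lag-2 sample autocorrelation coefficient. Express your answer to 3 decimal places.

-0.007

Mean z̄ = (4.4 + 11.3 + 14.5 + 17.2 + 18.0 + 20.1 + 21.2 + 6.2 + 19.5 + 16.3)/10 = 14.8700
Numerator Σ_{t=1}^{8}(z_t−z̄)(z_{t+2}−z̄) = -2.0378
Denominator Σ(z_t−z̄)² = 303.8010
r_2 = -2.0378 / 303.8010 = -0.007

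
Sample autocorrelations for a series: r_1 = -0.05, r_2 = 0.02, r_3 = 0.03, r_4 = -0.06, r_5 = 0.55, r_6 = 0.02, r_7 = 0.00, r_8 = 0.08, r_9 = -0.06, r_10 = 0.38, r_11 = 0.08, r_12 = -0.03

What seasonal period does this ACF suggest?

5

The largest autocorrelation is r_5 = 0.55, with a weaker echo at lag 10 (0.38); the remaining lags stay at or below 0.08.
The dominant spike at lag 5 indicates a seasonal period of 5.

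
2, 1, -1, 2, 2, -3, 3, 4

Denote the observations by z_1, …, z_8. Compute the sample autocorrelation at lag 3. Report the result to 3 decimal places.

Mean z̄ = (2 + 1 − 1 + 2 + 2 − 3 + 3 + 4)/8 = 1.2500
Σ(z_t−z̄)(z_{t+3}−z̄) = (0.5625) + (-0.1875) + (9.5625) + (1.3125) + (2.0625) = 13.3125
Denominator Σ(z_t−z̄)² = 35.5000
r_3 = 13.3125 / 35.5000 = 0.375

0.375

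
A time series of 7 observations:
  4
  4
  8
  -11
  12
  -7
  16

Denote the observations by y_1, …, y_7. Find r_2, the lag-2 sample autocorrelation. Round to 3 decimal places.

Mean ȳ = (4 + 4 + 8 − 11 + 12 − 7 + 16)/7 = 3.7143
Σ(y_t−ȳ)(y_{t+2}−ȳ) = (1.2245) + (-4.2041) + (35.5102) + (157.6531) + (101.7959) = 291.9796
Denominator Σ(y_t−ȳ)² = 569.4286
r_2 = 291.9796 / 569.4286 = 0.513

0.513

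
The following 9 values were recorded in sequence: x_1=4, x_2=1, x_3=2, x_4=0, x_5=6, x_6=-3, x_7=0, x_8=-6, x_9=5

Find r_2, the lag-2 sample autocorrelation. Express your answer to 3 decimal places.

Mean x̄ = (4 + 1 + 2 + 0 + 6 − 3 + 0 − 6 + 5)/9 = 1.0000
Σ(x_t−x̄)(x_{t+2}−x̄) = (3.0000) + (0.0000) + (5.0000) + (4.0000) + (-5.0000) + (28.0000) + (-4.0000) = 31.0000
Denominator Σ(x_t−x̄)² = 118.0000
r_2 = 31.0000 / 118.0000 = 0.263

0.263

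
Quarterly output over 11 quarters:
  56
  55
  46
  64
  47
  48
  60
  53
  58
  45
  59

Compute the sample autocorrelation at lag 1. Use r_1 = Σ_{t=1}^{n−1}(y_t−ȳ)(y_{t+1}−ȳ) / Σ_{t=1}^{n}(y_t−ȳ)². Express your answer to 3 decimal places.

Mean ȳ = (56 + 55 + 46 + 64 + 47 + 48 + 60 + 53 + 58 + 45 + 59)/11 = 53.7273
Numerator Σ_{t=1}^{10}(y_t−ȳ)(y_{t+1}−ȳ) = -243.8017
Denominator Σ(y_t−ȳ)² = 412.1818
r_1 = -243.8017 / 412.1818 = -0.591

-0.591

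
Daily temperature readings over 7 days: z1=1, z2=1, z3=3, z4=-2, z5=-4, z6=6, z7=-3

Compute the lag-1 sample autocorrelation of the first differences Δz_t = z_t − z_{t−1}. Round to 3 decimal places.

-0.507

First differences Δz: 0, 2, -5, -2, 10, -9
Mean of differences = -0.6667
Numerator Σ(Δz_t−Δz̄)(Δz_{t+1}−Δz̄) = -107.1111
Denominator Σ(Δz_t−Δz̄)² = 211.3333
r_1(Δz) = -107.1111 / 211.3333 = -0.507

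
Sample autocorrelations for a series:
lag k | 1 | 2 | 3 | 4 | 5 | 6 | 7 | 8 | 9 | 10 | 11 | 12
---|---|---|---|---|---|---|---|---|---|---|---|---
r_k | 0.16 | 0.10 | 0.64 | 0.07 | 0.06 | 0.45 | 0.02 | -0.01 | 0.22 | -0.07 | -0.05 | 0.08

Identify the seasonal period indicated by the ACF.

3

The largest autocorrelation is r_3 = 0.64, with weaker echoes at lags 6 (0.45) and 9 (0.22); the remaining lags stay at or below 0.16.
The dominant spike at lag 3 indicates a seasonal period of 3.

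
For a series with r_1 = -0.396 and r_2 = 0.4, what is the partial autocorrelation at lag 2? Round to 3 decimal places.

φ_{22} = (r_2 − r_1²) / (1 − r_1²)
r_1² = (-0.396)² = 0.156816
Numerator = 0.4 − 0.1568 = 0.2432; denominator = 1 − 0.1568 = 0.8432
φ_{22} = 0.2432 / 0.8432 = 0.288

0.288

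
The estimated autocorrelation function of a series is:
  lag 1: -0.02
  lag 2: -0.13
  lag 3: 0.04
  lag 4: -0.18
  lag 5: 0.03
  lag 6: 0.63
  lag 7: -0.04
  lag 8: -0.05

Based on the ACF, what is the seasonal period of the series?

The largest autocorrelation is r_6 = 0.63; the remaining lags stay at or below 0.04.
The dominant spike at lag 6 indicates a seasonal period of 6.

6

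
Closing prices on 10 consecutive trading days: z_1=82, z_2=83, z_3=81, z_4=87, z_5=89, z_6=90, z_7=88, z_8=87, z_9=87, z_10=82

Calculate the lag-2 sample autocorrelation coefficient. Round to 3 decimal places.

0.167

Mean z̄ = (82 + 83 + 81 + 87 + 89 + 90 + 88 + 87 + 87 + 82)/10 = 85.6000
Numerator Σ_{t=1}^{8}(z_t−z̄)(z_{t+2}−z̄) = 16.0800
Denominator Σ(z_t−z̄)² = 96.4000
r_2 = 16.0800 / 96.4000 = 0.167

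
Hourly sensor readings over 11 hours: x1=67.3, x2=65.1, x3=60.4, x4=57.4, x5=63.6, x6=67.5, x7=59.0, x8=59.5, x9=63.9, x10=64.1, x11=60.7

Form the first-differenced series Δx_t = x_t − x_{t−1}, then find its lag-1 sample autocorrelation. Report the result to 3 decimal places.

First differences Δx: -2.2, -4.7, -3.0, 6.2, 3.9, -8.5, 0.5, 4.4, 0.2, -3.4
Mean of differences = -0.6600
Numerator Σ(Δx_t−Δx̄)(Δx_{t+1}−Δx̄) = -6.0756
Denominator Σ(Δx_t−Δx̄)² = 188.6840
r_1(Δx) = -6.0756 / 188.6840 = -0.032

-0.032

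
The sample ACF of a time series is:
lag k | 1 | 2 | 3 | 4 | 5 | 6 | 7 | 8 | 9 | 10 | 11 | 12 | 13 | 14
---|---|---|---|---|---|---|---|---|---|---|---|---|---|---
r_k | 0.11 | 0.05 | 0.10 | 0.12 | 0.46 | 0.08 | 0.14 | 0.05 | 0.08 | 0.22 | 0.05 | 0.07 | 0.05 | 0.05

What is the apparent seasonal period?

The largest autocorrelation is r_5 = 0.46, with a weaker echo at lag 10 (0.22); the remaining lags stay at or below 0.14.
The dominant spike at lag 5 indicates a seasonal period of 5.

5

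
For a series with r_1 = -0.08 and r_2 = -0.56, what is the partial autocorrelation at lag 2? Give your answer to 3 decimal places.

-0.570

φ_{22} = (r_2 − r_1²) / (1 − r_1²)
r_1² = (-0.08)² = 0.0064
Numerator = -0.56 − 0.0064 = -0.5664; denominator = 1 − 0.0064 = 0.9936
φ_{22} = -0.5664 / 0.9936 = -0.570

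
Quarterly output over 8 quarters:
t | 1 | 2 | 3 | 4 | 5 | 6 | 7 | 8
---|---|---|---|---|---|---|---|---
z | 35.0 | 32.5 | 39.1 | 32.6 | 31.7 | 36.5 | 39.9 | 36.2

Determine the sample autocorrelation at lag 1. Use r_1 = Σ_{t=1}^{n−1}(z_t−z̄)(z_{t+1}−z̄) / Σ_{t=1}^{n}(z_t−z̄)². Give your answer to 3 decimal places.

Mean z̄ = (35.0 + 32.5 + 39.1 + 32.6 + 31.7 + 36.5 + 39.9 + 36.2)/8 = 35.4375
Σ(z_t−z̄)(z_{t+1}−z̄) = (1.2852) + (-10.7586) + (-10.3923) + (10.6052) + (-3.9711) + (4.7414) + (3.4027) = -5.0877
Denominator Σ(z_t−z̄)² = 65.8788
r_1 = -5.0877 / 65.8788 = -0.077

-0.077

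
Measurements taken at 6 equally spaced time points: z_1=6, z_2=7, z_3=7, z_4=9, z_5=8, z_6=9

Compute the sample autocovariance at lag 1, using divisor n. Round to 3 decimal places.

Mean z̄ = (6 + 7 + 7 + 9 + 8 + 9)/6 = 7.6667
Σ_{t=1}^{5}(z_t−z̄)(z_{t+1}−z̄) = 1.5556
γ_1 = 1.5556 / 6 = 0.259

0.259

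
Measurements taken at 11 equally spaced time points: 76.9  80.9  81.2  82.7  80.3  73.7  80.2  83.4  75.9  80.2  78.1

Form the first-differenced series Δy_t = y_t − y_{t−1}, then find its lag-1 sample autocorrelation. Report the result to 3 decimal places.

-0.369

First differences Δy: 4.0, 0.3, 1.5, -2.4, -6.6, 6.5, 3.2, -7.5, 4.3, -2.1
Mean of differences = 0.1200
Numerator Σ(Δy_t−Δȳ)(Δy_{t+1}−Δȳ) = -73.4204
Denominator Σ(Δy_t−Δȳ)² = 199.1560
r_1(Δy) = -73.4204 / 199.1560 = -0.369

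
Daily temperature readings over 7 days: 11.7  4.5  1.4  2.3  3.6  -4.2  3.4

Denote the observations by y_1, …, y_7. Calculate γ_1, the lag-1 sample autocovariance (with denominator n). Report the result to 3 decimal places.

Mean ȳ = (11.7 + 4.5 + 1.4 + 2.3 + 3.6 − 4.2 + 3.4)/7 = 3.2429
Deviations: 8.4571, 1.2571, -1.8429, -0.9429, 0.3571, -7.4429, 0.1571
Σ_{t=1}^{6}(y_t−ȳ)(y_{t+1}−ȳ) = 5.8882
γ_1 = 5.8882 / 7 = 0.841

0.841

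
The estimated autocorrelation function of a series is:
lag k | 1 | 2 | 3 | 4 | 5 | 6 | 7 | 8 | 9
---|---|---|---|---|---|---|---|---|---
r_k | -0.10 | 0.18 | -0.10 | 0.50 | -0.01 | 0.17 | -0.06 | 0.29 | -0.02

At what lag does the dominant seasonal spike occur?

4

The largest autocorrelation is r_4 = 0.50, with a weaker echo at lag 8 (0.29); the remaining lags stay at or below 0.18.
The dominant spike at lag 4 indicates a seasonal period of 4.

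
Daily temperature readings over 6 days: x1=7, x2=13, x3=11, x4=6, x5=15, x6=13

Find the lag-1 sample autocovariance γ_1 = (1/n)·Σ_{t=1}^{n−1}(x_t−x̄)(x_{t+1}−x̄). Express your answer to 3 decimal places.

Mean x̄ = (7 + 13 + 11 + 6 + 15 + 13)/6 = 10.8333
Deviations: -3.8333, 2.1667, 0.1667, -4.8333, 4.1667, 2.1667
Σ_{t=1}^{5}(x_t−x̄)(x_{t+1}−x̄) = -19.8611
γ_1 = -19.8611 / 6 = -3.310

-3.310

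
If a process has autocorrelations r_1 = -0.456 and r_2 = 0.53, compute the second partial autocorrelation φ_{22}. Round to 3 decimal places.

0.407

φ_{22} = (r_2 − r_1²) / (1 − r_1²)
r_1² = (-0.456)² = 0.207936
Numerator = 0.53 − 0.2079 = 0.3221; denominator = 1 − 0.2079 = 0.7921
φ_{22} = 0.3221 / 0.7921 = 0.407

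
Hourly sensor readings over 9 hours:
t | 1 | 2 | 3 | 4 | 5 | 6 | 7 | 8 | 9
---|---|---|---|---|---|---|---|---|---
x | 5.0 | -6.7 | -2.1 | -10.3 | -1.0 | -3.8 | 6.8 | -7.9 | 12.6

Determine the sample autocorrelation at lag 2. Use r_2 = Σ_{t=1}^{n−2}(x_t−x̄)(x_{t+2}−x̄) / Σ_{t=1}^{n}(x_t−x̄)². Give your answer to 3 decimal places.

Mean x̄ = (5.0 − 6.7 − 2.1 − 10.3 − 1.0 − 3.8 + 6.8 − 7.9 + 12.6)/9 = -0.8222
Σ(x_t−x̄)(x_{t+2}−x̄) = (-7.4395) + (55.7083) + (0.2272) + (28.2227) + (-1.3551) + (21.0760) + (102.3072) = 198.7468
Denominator Σ(x_t−x̄)² = 457.1556
r_2 = 198.7468 / 457.1556 = 0.435

0.435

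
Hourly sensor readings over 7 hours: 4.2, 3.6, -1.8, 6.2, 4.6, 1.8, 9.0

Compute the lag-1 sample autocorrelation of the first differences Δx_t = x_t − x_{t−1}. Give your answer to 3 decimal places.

First differences Δx: -0.6, -5.4, 8.0, -1.6, -2.8, 7.2
Mean of differences = 0.8000
Numerator Σ(Δx_t−Δx̄)(Δx_{t+1}−Δx̄) = -67.6400
Denominator Σ(Δx_t−Δx̄)² = 151.9200
r_1(Δx) = -67.6400 / 151.9200 = -0.445

-0.445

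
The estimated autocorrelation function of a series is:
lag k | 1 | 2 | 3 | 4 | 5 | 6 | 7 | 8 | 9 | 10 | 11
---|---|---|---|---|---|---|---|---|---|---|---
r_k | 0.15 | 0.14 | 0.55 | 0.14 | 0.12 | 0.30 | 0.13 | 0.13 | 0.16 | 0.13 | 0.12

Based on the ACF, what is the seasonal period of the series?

The largest autocorrelation is r_3 = 0.55, with weaker echoes at lags 6 (0.30) and 9 (0.16); the remaining lags stay at or below 0.15.
The dominant spike at lag 3 indicates a seasonal period of 3.

3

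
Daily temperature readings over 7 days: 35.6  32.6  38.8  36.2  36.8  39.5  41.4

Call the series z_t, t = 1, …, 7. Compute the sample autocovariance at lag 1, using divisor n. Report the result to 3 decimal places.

Mean z̄ = (35.6 + 32.6 + 38.8 + 36.2 + 36.8 + 39.5 + 41.4)/7 = 37.2714
Deviations: -1.6714, -4.6714, 1.5286, -1.0714, -0.4714, 2.2286, 4.1286
Σ_{t=1}^{6}(z_t−z̄)(z_{t+1}−z̄) = 7.6849
γ_1 = 7.6849 / 7 = 1.098

1.098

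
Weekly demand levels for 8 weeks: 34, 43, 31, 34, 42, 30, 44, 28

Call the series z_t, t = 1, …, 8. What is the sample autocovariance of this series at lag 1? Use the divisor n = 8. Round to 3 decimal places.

Mean z̄ = (34 + 43 + 31 + 34 + 42 + 30 + 44 + 28)/8 = 35.7500
Deviations: -1.7500, 7.2500, -4.7500, -1.7500, 6.2500, -5.7500, 8.2500, -7.7500
Σ_{t=1}^{7}(z_t−z̄)(z_{t+1}−z̄) = -197.0625
γ_1 = -197.0625 / 8 = -24.633

-24.633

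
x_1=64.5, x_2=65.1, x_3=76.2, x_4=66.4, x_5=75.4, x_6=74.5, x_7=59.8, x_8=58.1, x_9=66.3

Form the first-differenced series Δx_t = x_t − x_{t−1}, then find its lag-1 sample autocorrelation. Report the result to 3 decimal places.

First differences Δx: 0.6, 11.1, -9.8, 9.0, -0.9, -14.7, -1.7, 8.2
Mean of differences = 0.2250
Numerator Σ(Δx_t−Δx̄)(Δx_{t+1}−Δx̄) = -172.6156
Denominator Σ(Δx_t−Δx̄)² = 587.2350
r_1(Δx) = -172.6156 / 587.2350 = -0.294

-0.294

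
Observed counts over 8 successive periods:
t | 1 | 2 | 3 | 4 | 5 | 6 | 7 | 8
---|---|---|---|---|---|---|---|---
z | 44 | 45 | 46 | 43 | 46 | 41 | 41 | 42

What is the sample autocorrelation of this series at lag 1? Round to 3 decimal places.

Mean z̄ = (44 + 45 + 46 + 43 + 46 + 41 + 41 + 42)/8 = 43.5000
Σ(z_t−z̄)(z_{t+1}−z̄) = (0.7500) + (3.7500) + (-1.2500) + (-1.2500) + (-6.2500) + (6.2500) + (3.7500) = 5.7500
Denominator Σ(z_t−z̄)² = 30.0000
r_1 = 5.7500 / 30.0000 = 0.192

0.192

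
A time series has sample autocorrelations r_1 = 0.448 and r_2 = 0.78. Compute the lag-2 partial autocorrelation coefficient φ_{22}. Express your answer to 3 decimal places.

0.725

φ_{22} = (r_2 − r_1²) / (1 − r_1²)
r_1² = (0.448)² = 0.200704
Numerator = 0.78 − 0.2007 = 0.5793; denominator = 1 − 0.2007 = 0.7993
φ_{22} = 0.5793 / 0.7993 = 0.725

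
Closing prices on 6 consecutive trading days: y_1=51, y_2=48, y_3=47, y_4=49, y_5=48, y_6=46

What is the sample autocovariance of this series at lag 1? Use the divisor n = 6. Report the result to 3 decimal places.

Mean ȳ = (51 + 48 + 47 + 49 + 48 + 46)/6 = 48.1667
Σ_{t=1}^{5}(y_t−ȳ)(y_{t+1}−ȳ) = -1.0278
γ_1 = -1.0278 / 6 = -0.171

-0.171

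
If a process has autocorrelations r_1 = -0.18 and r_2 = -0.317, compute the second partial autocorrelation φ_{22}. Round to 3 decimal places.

-0.361

φ_{22} = (r_2 − r_1²) / (1 − r_1²)
r_1² = (-0.18)² = 0.0324
Numerator = -0.317 − 0.0324 = -0.3494; denominator = 1 − 0.0324 = 0.9676
φ_{22} = -0.3494 / 0.9676 = -0.361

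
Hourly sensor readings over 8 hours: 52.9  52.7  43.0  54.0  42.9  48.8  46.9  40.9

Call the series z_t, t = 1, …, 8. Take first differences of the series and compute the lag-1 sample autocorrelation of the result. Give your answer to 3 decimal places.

-0.778

First differences Δz: -0.2, -9.7, 11.0, -11.1, 5.9, -1.9, -6.0
Mean of differences = -1.7143
Numerator Σ(Δz_t−Δz̄)(Δz_{t+1}−Δz̄) = -305.0416
Denominator Σ(Δz_t−Δz̄)² = 392.1886
r_1(Δz) = -305.0416 / 392.1886 = -0.778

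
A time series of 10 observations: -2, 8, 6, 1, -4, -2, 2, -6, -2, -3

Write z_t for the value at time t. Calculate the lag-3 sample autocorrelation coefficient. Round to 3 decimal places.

-0.128

Mean z̄ = (-2 + 8 + 6 + 1 − 4 − 2 + 2 − 6 − 2 − 3)/10 = -0.2000
Σ(z_t−z̄)(z_{t+3}−z̄) = (-2.1600) + (-31.1600) + (-11.1600) + (2.6400) + (22.0400) + (3.2400) + (-6.1600) = -22.7200
Denominator Σ(z_t−z̄)² = 177.6000
r_3 = -22.7200 / 177.6000 = -0.128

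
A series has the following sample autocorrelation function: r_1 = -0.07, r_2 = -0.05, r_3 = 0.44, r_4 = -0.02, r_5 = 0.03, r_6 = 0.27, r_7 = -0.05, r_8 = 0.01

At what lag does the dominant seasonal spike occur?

3

The largest autocorrelation is r_3 = 0.44, with a weaker echo at lag 6 (0.27); the remaining lags stay at or below 0.03.
The dominant spike at lag 3 indicates a seasonal period of 3.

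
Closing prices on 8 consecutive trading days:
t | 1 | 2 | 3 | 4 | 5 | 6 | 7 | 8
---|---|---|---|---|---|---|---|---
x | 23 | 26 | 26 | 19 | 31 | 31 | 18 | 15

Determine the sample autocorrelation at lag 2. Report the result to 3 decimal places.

-0.541

Mean x̄ = (23 + 26 + 26 + 19 + 31 + 31 + 18 + 15)/8 = 23.6250
Deviations from mean: -0.6250, 2.3750, 2.3750, -4.6250, 7.3750, 7.3750, -5.6250, -8.6250
Σ(x_t−x̄)(x_{t+2}−x̄) = (-1.4844) + (-10.9844) + (17.5156) + (-34.1094) + (-41.4844) + (-63.6094) = -134.1563
Denominator Σ(x_t−x̄)² = 247.8750
r_2 = -134.1563 / 247.8750 = -0.541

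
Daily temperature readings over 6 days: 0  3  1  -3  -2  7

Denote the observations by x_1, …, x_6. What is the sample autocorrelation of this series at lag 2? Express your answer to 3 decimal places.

-0.485

Mean x̄ = (0 + 3 + 1 − 3 − 2 + 7)/6 = 1.0000
Deviations from mean: -1.0000, 2.0000, 0.0000, -4.0000, -3.0000, 6.0000
Σ(x_t−x̄)(x_{t+2}−x̄) = (0.0000) + (-8.0000) + (0.0000) + (-24.0000) = -32.0000
Denominator Σ(x_t−x̄)² = 66.0000
r_2 = -32.0000 / 66.0000 = -0.485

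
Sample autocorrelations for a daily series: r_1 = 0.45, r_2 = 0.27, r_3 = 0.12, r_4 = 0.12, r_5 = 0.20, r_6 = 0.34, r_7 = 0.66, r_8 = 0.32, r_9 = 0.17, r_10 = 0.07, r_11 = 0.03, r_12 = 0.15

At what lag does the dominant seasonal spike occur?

7

The largest autocorrelation is r_7 = 0.66; the remaining lags stay at or below 0.45. The elevated value at lag 1 (0.45), dropping to 0.27 at lag 2, reflects decaying short-term dependence rather than seasonality.
The dominant spike at lag 7 indicates a seasonal period of 7.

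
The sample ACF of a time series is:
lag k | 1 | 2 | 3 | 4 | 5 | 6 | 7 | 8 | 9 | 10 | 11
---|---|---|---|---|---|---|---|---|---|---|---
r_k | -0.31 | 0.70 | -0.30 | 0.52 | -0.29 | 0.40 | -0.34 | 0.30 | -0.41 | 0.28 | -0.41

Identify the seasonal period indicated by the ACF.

The largest autocorrelation is r_2 = 0.70, with weaker echoes at lags 4 (0.52), 6 (0.40), 8 (0.30) and 10 (0.28); the remaining lags stay at or below -0.29.
The dominant spike at lag 2 indicates a seasonal period of 2.

2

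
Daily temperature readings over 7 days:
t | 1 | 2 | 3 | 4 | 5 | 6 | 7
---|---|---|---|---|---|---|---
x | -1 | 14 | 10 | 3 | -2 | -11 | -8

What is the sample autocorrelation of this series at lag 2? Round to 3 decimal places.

-0.028

Mean x̄ = (-1 + 14 + 10 + 3 − 2 − 11 − 8)/7 = 0.7143
Deviations from mean: -1.7143, 13.2857, 9.2857, 2.2857, -2.7143, -11.7143, -8.7143
Numerator Σ_{t=1}^{5}(x_t−x̄)(x_{t+2}−x̄) = -13.8776
Denominator Σ(x_t−x̄)² = 491.4286
r_2 = -13.8776 / 491.4286 = -0.028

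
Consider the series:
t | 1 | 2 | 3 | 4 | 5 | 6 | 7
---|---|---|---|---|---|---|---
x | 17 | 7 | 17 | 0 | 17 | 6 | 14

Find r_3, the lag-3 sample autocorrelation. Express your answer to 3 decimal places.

-0.543

Mean x̄ = (17 + 7 + 17 + 0 + 17 + 6 + 14)/7 = 11.1429
Σ(x_t−x̄)(x_{t+3}−x̄) = (-65.2653) + (-24.2653) + (-30.1224) + (-31.8367) = -151.4898
Denominator Σ(x_t−x̄)² = 278.8571
r_3 = -151.4898 / 278.8571 = -0.543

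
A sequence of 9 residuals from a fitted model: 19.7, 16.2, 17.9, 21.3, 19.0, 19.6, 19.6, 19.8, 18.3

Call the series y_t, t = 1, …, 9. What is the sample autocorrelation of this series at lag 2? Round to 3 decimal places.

Mean ȳ = (19.7 + 16.2 + 17.9 + 21.3 + 19.0 + 19.6 + 19.6 + 19.8 + 18.3)/9 = 19.0444
Numerator Σ_{t=1}^{7}(y_t−ȳ)(y_{t+2}−ȳ) = -5.8806
Denominator Σ(y_t−ȳ)² = 16.6622
r_2 = -5.8806 / 16.6622 = -0.353

-0.353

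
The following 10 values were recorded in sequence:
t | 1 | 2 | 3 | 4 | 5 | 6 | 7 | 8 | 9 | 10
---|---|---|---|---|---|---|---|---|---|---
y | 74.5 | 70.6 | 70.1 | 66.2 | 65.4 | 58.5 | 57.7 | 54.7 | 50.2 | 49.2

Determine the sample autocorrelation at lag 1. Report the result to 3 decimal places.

Mean ȳ = (74.5 + 70.6 + 70.1 + 66.2 + 65.4 + 58.5 + 57.7 + 54.7 + 50.2 + 49.2)/10 = 61.7100
Numerator Σ_{t=1}^{9}(y_t−ȳ)(y_{t+1}−ȳ) = 496.3419
Denominator Σ(y_t−ȳ)² = 711.2890
r_1 = 496.3419 / 711.2890 = 0.698

0.698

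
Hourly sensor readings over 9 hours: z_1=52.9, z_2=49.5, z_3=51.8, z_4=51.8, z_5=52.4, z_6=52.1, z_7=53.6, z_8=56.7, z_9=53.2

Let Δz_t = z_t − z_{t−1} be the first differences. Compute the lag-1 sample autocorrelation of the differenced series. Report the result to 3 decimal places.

-0.360

First differences Δz: -3.4, 2.3, 0.0, 0.6, -0.3, 1.5, 3.1, -3.5
Mean of differences = 0.0375
Numerator Σ(Δz_t−Δz̄)(Δz_{t+1}−Δz̄) = -14.9214
Denominator Σ(Δz_t−Δz̄)² = 41.3988
r_1(Δz) = -14.9214 / 41.3988 = -0.360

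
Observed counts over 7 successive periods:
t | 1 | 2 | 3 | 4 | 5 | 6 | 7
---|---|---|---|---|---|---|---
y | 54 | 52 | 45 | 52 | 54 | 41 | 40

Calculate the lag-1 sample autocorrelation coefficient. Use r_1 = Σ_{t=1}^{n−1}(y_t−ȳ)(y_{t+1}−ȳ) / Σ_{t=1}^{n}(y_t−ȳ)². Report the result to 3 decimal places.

0.163

Mean ȳ = (54 + 52 + 45 + 52 + 54 + 41 + 40)/7 = 48.2857
Σ(y_t−ȳ)(y_{t+1}−ȳ) = (21.2245) + (-12.2041) + (-12.2041) + (21.2245) + (-41.6327) + (60.3673) = 36.7755
Denominator Σ(y_t−ȳ)² = 225.4286
r_1 = 36.7755 / 225.4286 = 0.163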